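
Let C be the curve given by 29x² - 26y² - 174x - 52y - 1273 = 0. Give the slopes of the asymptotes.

Rearranging, 29(x² - 6x) -26(y² + 2y) = 1273.
Completing the square gives 29(x - 3)² -26(y + 1)² = 1273 + 261 - 26 = 1508.
Divide through by 1508 to get (x - 3)²/52 - (y + 1)²/58 = 1.
Hyperbola, center (3, -1), transverse axis horizontal; a² = 52, b² = 58.
For a horizontal hyperbola the asymptotes have slope ±b/a.
Here that is ±√58/2√13 = ±√754/26.

√754/26 and -√754/26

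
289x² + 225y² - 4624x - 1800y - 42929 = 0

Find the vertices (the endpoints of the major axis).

(8, -13) and (8, 21)

Collect terms: 289(x² - 16x) + 225(y² - 8y) = 42929
289(x - 8)² + 225(y - 4)² = 42929 + 18496 + 3600 = 65025
Divide through by 65025 to get (x - 8)²/225 + (y - 4)²/289 = 1.
Ellipse, center (8, 4), major axis vertical; a² = 289, b² = 225.
a = 17. Vertices at (h, k ± a).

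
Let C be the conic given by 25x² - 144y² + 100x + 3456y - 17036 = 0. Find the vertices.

Group the x- and y-terms: 25(x² + 4x) -144(y² - 24y) = 17036
Complete the square: 25(x + 2)² -144(y - 12)² = 17036 + 100 - 20736 = -3600
Divide through by -3600 to get (y - 12)²/25 - (x + 2)²/144 = 1.
Hyperbola, center (-2, 12), transverse axis vertical; a² = 25, b² = 144.
a = 5. Vertices at (h, k ± a).

(-2, 7) and (-2, 17)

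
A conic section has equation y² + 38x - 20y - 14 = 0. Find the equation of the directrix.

Only y is squared. Complete the square in y: (y - 10)² = -38(x - 3).
Vertex (3, 10); 4p = -38 so p = -19/2. Opens left.
Directrix is the vertical line x = h − p = 3 − (-19/2) = 25/2.

x = 25/2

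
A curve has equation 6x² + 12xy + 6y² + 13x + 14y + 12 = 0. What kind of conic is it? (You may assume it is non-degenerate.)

parabola

A = 6, B = 12, C = 6.
Discriminant B² − 4AC = 12² − 4·6·6 = 0.
B² − 4AC = 0 ⇒ parabola.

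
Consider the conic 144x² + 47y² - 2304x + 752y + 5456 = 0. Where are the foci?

(8, -8 - √97) and (8, -8 + √97)

Collect terms: 144(x² - 16x) + 47(y² + 16y) = -5456
Complete the square: 144(x - 8)² + 47(y + 8)² = -5456 + 9216 + 3008 = 6768
Divide by 6768: (x - 8)²/47 + (y + 8)²/144 = 1
Ellipse, center (8, -8), major axis vertical; a² = 144, b² = 47.
c² = a² - b² = 144 - 47 = 97, so c = √97.
Foci lie on the vertical axis through the center: (h, k ± c).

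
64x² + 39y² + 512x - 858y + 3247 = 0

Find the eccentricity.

e = 5/8

Group the x- and y-terms: 64(x² + 8x) + 39(y² - 22y) = -3247
Complete the square: 64(x + 4)² + 39(y - 11)² = -3247 + 1024 + 4719 = 2496
Divide by 2496: (x + 4)²/39 + (y - 11)²/64 = 1
Ellipse, center (-4, 11), major axis vertical; a² = 64, b² = 39.
c² = a² - b² = 25, so c = 5.
e = c/a = 5/8.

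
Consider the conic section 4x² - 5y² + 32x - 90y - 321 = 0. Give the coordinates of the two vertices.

4(x² + 8x) -5(y² + 18y) = 321
Completing the square gives 4(x + 4)² -5(y + 9)² = 321 + 64 - 405 = -20.
Dividing both sides by -20: (y + 9)²/4 - (x + 4)²/5 = 1
Hyperbola, center (-4, -9), transverse axis vertical; a² = 4, b² = 5.
a = 2. Vertices at (h, k ± a).

(-4, -11) and (-4, -7)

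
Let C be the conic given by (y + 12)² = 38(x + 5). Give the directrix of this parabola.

Vertex (-5, -12); 4p = 38 so p = 19/2. Opens right.
Directrix is the vertical line x = h − p = -5 − (19/2) = -29/2.

x = -29/2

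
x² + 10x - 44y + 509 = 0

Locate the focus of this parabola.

(-5, 22)

Only x is squared. Complete the square in x: (x + 5)² = 44(y - 11).
Vertex (-5, 11); 4p = 44 so p = 11. Opens up.
Focus is p units from the vertex along the axis: (h, k + p).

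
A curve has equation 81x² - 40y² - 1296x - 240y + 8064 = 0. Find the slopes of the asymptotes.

Collect terms: 81(x² - 16x) -40(y² + 6y) = -8064
81(x - 8)² -40(y + 3)² = -8064 + 5184 - 360 = -3240
Divide by -3240: (y + 3)²/81 - (x - 8)²/40 = 1
Hyperbola, center (8, -3), transverse axis vertical; a² = 81, b² = 40.
For a vertical hyperbola the asymptotes have slope ±a/b.
Here that is ±9/2√10 = ±9√10/20.

9√10/20 and -9√10/20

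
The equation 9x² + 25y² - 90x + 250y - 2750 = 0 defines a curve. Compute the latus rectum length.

72/5

Group the x- and y-terms: 9(x² - 10x) + 25(y² + 10y) = 2750
Completing the square gives 9(x - 5)² + 25(y + 5)² = 2750 + 225 + 625 = 3600.
Dividing both sides by 3600: (x - 5)²/400 + (y + 5)²/144 = 1
Ellipse, center (5, -5), major axis horizontal; a² = 400, b² = 144.
Latus rectum length = 2b²/a = 2·144/20 = 72/5.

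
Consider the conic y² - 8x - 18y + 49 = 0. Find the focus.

Only y is squared. Complete the square in y: (y - 9)² = 8(x + 4).
Vertex (-4, 9); 4p = 8 so p = 2. Opens right.
Focus is p units from the vertex along the axis: (h + p, k).

(-2, 9)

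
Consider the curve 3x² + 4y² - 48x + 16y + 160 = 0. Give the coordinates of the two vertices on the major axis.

Rearranging, 3(x² - 16x) + 4(y² + 4y) = -160.
3(x - 8)² + 4(y + 2)² = -160 + 192 + 16 = 48
Divide by 48: (x - 8)²/16 + (y + 2)²/12 = 1
Ellipse, center (8, -2), major axis horizontal; a² = 16, b² = 12.
a = 4. Vertices at (h ± a, k).

(4, -2) and (12, -2)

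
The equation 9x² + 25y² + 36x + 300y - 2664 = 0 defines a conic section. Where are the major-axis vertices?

(-22, -6) and (18, -6)

Group the x- and y-terms: 9(x² + 4x) + 25(y² + 12y) = 2664
Complete the square in x and y: 9(x + 2)² + 25(y + 6)² = 2664 + 36 + 900 = 3600
Divide through by 3600 to get (x + 2)²/400 + (y + 6)²/144 = 1.
Ellipse, center (-2, -6), major axis horizontal; a² = 400, b² = 144.
a = 20. Vertices at (h ± a, k).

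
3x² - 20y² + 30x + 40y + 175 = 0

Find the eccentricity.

Collect terms: 3(x² + 10x) -20(y² - 2y) = -175
Complete the square in x and y: 3(x + 5)² -20(y - 1)² = -175 + 75 - 20 = -120
Divide through by -120 to get (y - 1)²/6 - (x + 5)²/40 = 1.
Hyperbola, center (-5, 1), transverse axis vertical; a² = 6, b² = 40.
c² = a² + b² = 46, so c = √46.
e = c/a = √46/√6 = √69/3.

e = √69/3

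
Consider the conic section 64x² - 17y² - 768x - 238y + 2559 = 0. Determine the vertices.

Collect terms: 64(x² - 12x) -17(y² + 14y) = -2559
Complete the square: 64(x - 6)² -17(y + 7)² = -2559 + 2304 - 833 = -1088
Divide by -1088: (y + 7)²/64 - (x - 6)²/17 = 1
Hyperbola, center (6, -7), transverse axis vertical; a² = 64, b² = 17.
a = 8. Vertices at (h, k ± a).

(6, -15) and (6, 1)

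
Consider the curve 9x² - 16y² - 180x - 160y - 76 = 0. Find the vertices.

Group the x- and y-terms: 9(x² - 20x) -16(y² + 10y) = 76
Completing the square gives 9(x - 10)² -16(y + 5)² = 76 + 900 - 400 = 576.
Dividing both sides by 576: (x - 10)²/64 - (y + 5)²/36 = 1
Hyperbola, center (10, -5), transverse axis horizontal; a² = 64, b² = 36.
a = 8. Vertices at (h ± a, k).

(2, -5) and (18, -5)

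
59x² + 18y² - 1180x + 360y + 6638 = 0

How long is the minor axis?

Group: 59(x² - 20x) + 18(y² + 20y) = -6638
Complete the square: 59(x - 10)² + 18(y + 10)² = -6638 + 5900 + 1800 = 1062
Dividing both sides by 1062: (x - 10)²/18 + (y + 10)²/59 = 1
Ellipse, center (10, -10), major axis vertical; a² = 59, b² = 18.
b² = 18 so b = 3√2; the minor axis has length 2b = 6√2.

6√2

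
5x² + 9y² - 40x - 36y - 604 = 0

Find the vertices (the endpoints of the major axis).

Collect terms: 5(x² - 8x) + 9(y² - 4y) = 604
Completing the square gives 5(x - 4)² + 9(y - 2)² = 604 + 80 + 36 = 720.
Divide through by 720 to get (x - 4)²/144 + (y - 2)²/80 = 1.
Ellipse, center (4, 2), major axis horizontal; a² = 144, b² = 80.
a = 12. Vertices at (h ± a, k).

(-8, 2) and (16, 2)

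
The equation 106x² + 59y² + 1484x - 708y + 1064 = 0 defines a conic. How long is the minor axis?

Rearranging, 106(x² + 14x) + 59(y² - 12y) = -1064.
Completing the square gives 106(x + 7)² + 59(y - 6)² = -1064 + 5194 + 2124 = 6254.
Dividing both sides by 6254: (x + 7)²/59 + (y - 6)²/106 = 1
Ellipse, center (-7, 6), major axis vertical; a² = 106, b² = 59.
b² = 59 so b = √59; the minor axis has length 2b = 2√59.

2√59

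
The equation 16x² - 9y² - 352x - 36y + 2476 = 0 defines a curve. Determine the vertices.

Group: 16(x² - 22x) -9(y² + 4y) = -2476
Complete the square in x and y: 16(x - 11)² -9(y + 2)² = -2476 + 1936 - 36 = -576
Divide through by -576 to get (y + 2)²/64 - (x - 11)²/36 = 1.
Hyperbola, center (11, -2), transverse axis vertical; a² = 64, b² = 36.
a = 8. Vertices at (h, k ± a).

(11, -10) and (11, 6)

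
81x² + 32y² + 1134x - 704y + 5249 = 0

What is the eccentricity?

e = 7/9

Group the x- and y-terms: 81(x² + 14x) + 32(y² - 22y) = -5249
Completing the square gives 81(x + 7)² + 32(y - 11)² = -5249 + 3969 + 3872 = 2592.
Dividing both sides by 2592: (x + 7)²/32 + (y - 11)²/81 = 1
Ellipse, center (-7, 11), major axis vertical; a² = 81, b² = 32.
c² = a² - b² = 49, so c = 7.
e = c/a = 7/9.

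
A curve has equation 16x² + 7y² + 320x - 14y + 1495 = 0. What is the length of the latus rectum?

7/2

Rearranging, 16(x² + 20x) + 7(y² - 2y) = -1495.
16(x + 10)² + 7(y - 1)² = -1495 + 1600 + 7 = 112
Divide by 112: (x + 10)²/7 + (y - 1)²/16 = 1
Ellipse, center (-10, 1), major axis vertical; a² = 16, b² = 7.
Latus rectum length = 2b²/a = 2·7/4 = 7/2.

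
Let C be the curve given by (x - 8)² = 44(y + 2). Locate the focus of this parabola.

(8, 9)

Vertex (8, -2); 4p = 44 so p = 11. Opens up.
Focus is p units from the vertex along the axis: (h, k + p).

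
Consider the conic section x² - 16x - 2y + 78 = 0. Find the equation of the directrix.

y = 13/2

Only x is squared. Complete the square in x: (x - 8)² = 2(y - 7).
Vertex (8, 7); 4p = 2 so p = 1/2. Opens up.
Directrix is the horizontal line y = k − p = 7 − (1/2) = 13/2.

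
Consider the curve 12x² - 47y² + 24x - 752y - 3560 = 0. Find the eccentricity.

e = √2773/47

12(x² + 2x) -47(y² + 16y) = 3560
Complete the square in x and y: 12(x + 1)² -47(y + 8)² = 3560 + 12 - 3008 = 564
Divide through by 564 to get (x + 1)²/47 - (y + 8)²/12 = 1.
Hyperbola, center (-1, -8), transverse axis horizontal; a² = 47, b² = 12.
c² = a² + b² = 59, so c = √59.
e = c/a = √59/√47 = √2773/47.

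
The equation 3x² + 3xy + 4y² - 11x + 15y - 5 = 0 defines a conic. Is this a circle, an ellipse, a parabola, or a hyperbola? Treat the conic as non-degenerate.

ellipse

A = 3, B = 3, C = 4.
Discriminant B² − 4AC = 3² − 4·3·4 = -39.
B² − 4AC < 0 ⇒ ellipse.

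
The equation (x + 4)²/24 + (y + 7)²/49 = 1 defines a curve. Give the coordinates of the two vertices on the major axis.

(-4, -14) and (-4, 0)

Center (-4, -7). The larger denominator 49 sits under the y-term, so the major axis is vertical; a² = 49, b² = 24.
a = 7. Vertices at (h, k ± a).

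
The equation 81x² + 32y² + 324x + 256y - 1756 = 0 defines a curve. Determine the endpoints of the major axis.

Collect terms: 81(x² + 4x) + 32(y² + 8y) = 1756
Completing the square gives 81(x + 2)² + 32(y + 4)² = 1756 + 324 + 512 = 2592.
Divide by 2592: (x + 2)²/32 + (y + 4)²/81 = 1
Ellipse, center (-2, -4), major axis vertical; a² = 81, b² = 32.
a = 9. Vertices at (h, k ± a).

(-2, -13) and (-2, 5)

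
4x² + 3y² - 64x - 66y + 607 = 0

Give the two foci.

(8, 10) and (8, 12)

Rearranging, 4(x² - 16x) + 3(y² - 22y) = -607.
Complete the square: 4(x - 8)² + 3(y - 11)² = -607 + 256 + 363 = 12
Divide by 12: (x - 8)²/3 + (y - 11)²/4 = 1
Ellipse, center (8, 11), major axis vertical; a² = 4, b² = 3.
c² = a² - b² = 4 - 3 = 1, so c = 1.
Foci lie on the vertical axis through the center: (h, k ± c).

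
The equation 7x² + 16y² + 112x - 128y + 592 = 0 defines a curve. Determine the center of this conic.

(-8, 4)

Group the x- and y-terms: 7(x² + 16x) + 16(y² - 8y) = -592
7(x + 8)² + 16(y - 4)² = -592 + 448 + 256 = 112
Dividing both sides by 112: (x + 8)²/16 + (y - 4)²/7 = 1
Ellipse with center (-8, 4).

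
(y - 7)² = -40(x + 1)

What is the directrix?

Vertex (-1, 7); 4p = -40 so p = -10. Opens left.
Directrix is the vertical line x = h − p = -1 − (-10) = 9.

x = 9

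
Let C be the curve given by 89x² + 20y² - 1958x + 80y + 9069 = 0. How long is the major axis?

2√89

Group: 89(x² - 22x) + 20(y² + 4y) = -9069
Complete the square in x and y: 89(x - 11)² + 20(y + 2)² = -9069 + 10769 + 80 = 1780
Dividing both sides by 1780: (x - 11)²/20 + (y + 2)²/89 = 1
Ellipse, center (11, -2), major axis vertical; a² = 89, b² = 20.
a² = 89 so a = √89; the major axis has length 2a = 2√89.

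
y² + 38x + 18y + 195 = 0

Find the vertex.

(-3, -9)

Only y is squared. Complete the square in y: (y + 9)² = -38(x + 3).
Vertex (-3, -9); 4p = -38 so p = -19/2. Opens left.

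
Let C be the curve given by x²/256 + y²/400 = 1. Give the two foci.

Center (0, 0). The larger denominator 400 sits under the y-term, so the major axis is vertical; a² = 400, b² = 256.
c² = a² - b² = 400 - 256 = 144, so c = 12.
Foci lie on the vertical axis through the center: (h, k ± c).

(0, -12) and (0, 12)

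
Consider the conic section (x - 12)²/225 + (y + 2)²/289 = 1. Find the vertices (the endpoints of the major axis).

(12, -19) and (12, 15)

Center (12, -2). The larger denominator 289 sits under the y-term, so the major axis is vertical; a² = 289, b² = 225.
a = 17. Vertices at (h, k ± a).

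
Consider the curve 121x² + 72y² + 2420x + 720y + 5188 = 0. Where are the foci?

(-10, -12) and (-10, 2)

Group the x- and y-terms: 121(x² + 20x) + 72(y² + 10y) = -5188
Completing the square gives 121(x + 10)² + 72(y + 5)² = -5188 + 12100 + 1800 = 8712.
Divide by 8712: (x + 10)²/72 + (y + 5)²/121 = 1
Ellipse, center (-10, -5), major axis vertical; a² = 121, b² = 72.
c² = a² - b² = 121 - 72 = 49, so c = 7.
Foci lie on the vertical axis through the center: (h, k ± c).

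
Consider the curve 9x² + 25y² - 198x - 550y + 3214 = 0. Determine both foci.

Group: 9(x² - 22x) + 25(y² - 22y) = -3214
Completing the square gives 9(x - 11)² + 25(y - 11)² = -3214 + 1089 + 3025 = 900.
Dividing both sides by 900: (x - 11)²/100 + (y - 11)²/36 = 1
Ellipse, center (11, 11), major axis horizontal; a² = 100, b² = 36.
c² = a² - b² = 100 - 36 = 64, so c = 8.
Foci lie on the horizontal axis through the center: (h ± c, k).

(3, 11) and (19, 11)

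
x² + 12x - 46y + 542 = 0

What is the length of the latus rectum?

Only x is squared. Complete the square in x: (x + 6)² = 46(y - 11).
Vertex (-6, 11); 4p = 46 so p = 23/2. Opens up.
Latus rectum length = |4p| = 46.

46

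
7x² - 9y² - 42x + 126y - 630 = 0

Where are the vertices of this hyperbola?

7(x² - 6x) -9(y² - 14y) = 630
Completing the square gives 7(x - 3)² -9(y - 7)² = 630 + 63 - 441 = 252.
Divide through by 252 to get (x - 3)²/36 - (y - 7)²/28 = 1.
Hyperbola, center (3, 7), transverse axis horizontal; a² = 36, b² = 28.
a = 6. Vertices at (h ± a, k).

(-3, 7) and (9, 7)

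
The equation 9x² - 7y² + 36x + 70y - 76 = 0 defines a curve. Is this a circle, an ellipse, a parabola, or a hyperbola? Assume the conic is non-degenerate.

hyperbola

No xy term. Coefficients of x² and y² are A = 9, C = -7.
A and C have opposite signs ⇒ hyperbola.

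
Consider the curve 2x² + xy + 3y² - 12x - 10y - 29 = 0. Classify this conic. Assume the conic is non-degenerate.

ellipse

A = 2, B = 1, C = 3.
Discriminant B² − 4AC = 1² − 4·2·3 = -23.
B² − 4AC < 0 ⇒ ellipse.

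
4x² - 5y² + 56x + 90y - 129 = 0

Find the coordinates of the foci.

(-7, 3) and (-7, 15)

4(x² + 14x) -5(y² - 18y) = 129
4(x + 7)² -5(y - 9)² = 129 + 196 - 405 = -80
Divide by -80: (y - 9)²/16 - (x + 7)²/20 = 1
Hyperbola, center (-7, 9), transverse axis vertical; a² = 16, b² = 20.
c² = a² + b² = 16 + 20 = 36, so c = 6.
Foci lie on the vertical axis through the center: (h, k ± c).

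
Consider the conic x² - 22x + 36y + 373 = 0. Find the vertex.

Only x is squared. Complete the square in x: (x - 11)² = -36(y + 7).
Vertex (11, -7); 4p = -36 so p = -9. Opens down.

(11, -7)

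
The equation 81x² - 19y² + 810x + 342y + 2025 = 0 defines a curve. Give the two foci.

(-5, -1) and (-5, 19)

Rearranging, 81(x² + 10x) -19(y² - 18y) = -2025.
Complete the square: 81(x + 5)² -19(y - 9)² = -2025 + 2025 - 1539 = -1539
Dividing both sides by -1539: (y - 9)²/81 - (x + 5)²/19 = 1
Hyperbola, center (-5, 9), transverse axis vertical; a² = 81, b² = 19.
c² = a² + b² = 81 + 19 = 100, so c = 10.
Foci lie on the vertical axis through the center: (h, k ± c).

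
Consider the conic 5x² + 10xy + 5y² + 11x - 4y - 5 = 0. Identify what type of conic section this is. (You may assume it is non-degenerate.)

parabola

A = 5, B = 10, C = 5.
Discriminant B² − 4AC = 10² − 4·5·5 = 0.
B² − 4AC = 0 ⇒ parabola.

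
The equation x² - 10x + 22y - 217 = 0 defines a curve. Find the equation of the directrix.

y = 33/2

Only x is squared. Complete the square in x: (x - 5)² = -22(y - 11).
Vertex (5, 11); 4p = -22 so p = -11/2. Opens down.
Directrix is the horizontal line y = k − p = 11 − (-11/2) = 33/2.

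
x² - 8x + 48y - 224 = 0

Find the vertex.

Only x is squared. Complete the square in x: (x - 4)² = -48(y - 5).
Vertex (4, 5); 4p = -48 so p = -12. Opens down.

(4, 5)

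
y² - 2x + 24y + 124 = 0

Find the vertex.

(-10, -12)

Only y is squared. Complete the square in y: (y + 12)² = 2(x + 10).
Vertex (-10, -12); 4p = 2 so p = 1/2. Opens right.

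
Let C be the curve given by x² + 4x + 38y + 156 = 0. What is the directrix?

Only x is squared. Complete the square in x: (x + 2)² = -38(y + 4).
Vertex (-2, -4); 4p = -38 so p = -19/2. Opens down.
Directrix is the horizontal line y = k − p = -4 − (-19/2) = 11/2.

y = 11/2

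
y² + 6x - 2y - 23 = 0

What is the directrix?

x = 11/2

Only y is squared. Complete the square in y: (y - 1)² = -6(x - 4).
Vertex (4, 1); 4p = -6 so p = -3/2. Opens left.
Directrix is the vertical line x = h − p = 4 − (-3/2) = 11/2.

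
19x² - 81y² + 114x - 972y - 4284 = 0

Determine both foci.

(-13, -6) and (7, -6)

19(x² + 6x) -81(y² + 12y) = 4284
Completing the square gives 19(x + 3)² -81(y + 6)² = 4284 + 171 - 2916 = 1539.
Divide by 1539: (x + 3)²/81 - (y + 6)²/19 = 1
Hyperbola, center (-3, -6), transverse axis horizontal; a² = 81, b² = 19.
c² = a² + b² = 81 + 19 = 100, so c = 10.
Foci lie on the horizontal axis through the center: (h ± c, k).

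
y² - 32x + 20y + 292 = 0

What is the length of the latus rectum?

Only y is squared. Complete the square in y: (y + 10)² = 32(x - 6).
Vertex (6, -10); 4p = 32 so p = 8. Opens right.
Latus rectum length = |4p| = 32.

32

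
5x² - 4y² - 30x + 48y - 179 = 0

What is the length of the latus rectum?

10

Collect terms: 5(x² - 6x) -4(y² - 12y) = 179
Completing the square gives 5(x - 3)² -4(y - 6)² = 179 + 45 - 144 = 80.
Dividing both sides by 80: (x - 3)²/16 - (y - 6)²/20 = 1
Hyperbola, center (3, 6), transverse axis horizontal; a² = 16, b² = 20.
Latus rectum length = 2b²/a = 2·20/4 = 10.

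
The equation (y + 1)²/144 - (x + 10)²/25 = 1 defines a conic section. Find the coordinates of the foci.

Center (-10, -1). The positive term is the y-term, so the transverse axis is vertical; a² = 144, b² = 25.
c² = a² + b² = 144 + 25 = 169, so c = 13.
Foci lie on the vertical axis through the center: (h, k ± c).

(-10, -14) and (-10, 12)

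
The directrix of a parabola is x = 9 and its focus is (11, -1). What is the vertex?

The vertex is the midpoint between the focus and the directrix along the axis of symmetry.
Axis is horizontal (directrix is vertical). Vertex x-coordinate = (11 + 9)/2 = 10; y-coordinate = -1.

(10, -1)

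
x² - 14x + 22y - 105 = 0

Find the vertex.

Only x is squared. Complete the square in x: (x - 7)² = -22(y - 7).
Vertex (7, 7); 4p = -22 so p = -11/2. Opens down.

(7, 7)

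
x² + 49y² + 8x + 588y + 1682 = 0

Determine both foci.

(-4 - 4√6, -6) and (-4 + 4√6, -6)

(x² + 8x) + 49(y² + 12y) = -1682
Completing the square gives (x + 4)² + 49(y + 6)² = -1682 + 16 + 1764 = 98.
Dividing both sides by 98: (x + 4)²/98 + (y + 6)²/2 = 1
Ellipse, center (-4, -6), major axis horizontal; a² = 98, b² = 2.
c² = a² - b² = 98 - 2 = 96, so c = 4√6.
Foci lie on the horizontal axis through the center: (h ± c, k).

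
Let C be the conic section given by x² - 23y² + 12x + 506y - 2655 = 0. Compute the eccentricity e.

e = 2√6

(x² + 12x) -23(y² - 22y) = 2655
(x + 6)² -23(y - 11)² = 2655 + 36 - 2783 = -92
Dividing both sides by -92: (y - 11)²/4 - (x + 6)²/92 = 1
Hyperbola, center (-6, 11), transverse axis vertical; a² = 4, b² = 92.
c² = a² + b² = 96, so c = 4√6.
e = c/a = 4√6/2 = 2√6.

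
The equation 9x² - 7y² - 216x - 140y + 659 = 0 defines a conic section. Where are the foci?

Group: 9(x² - 24x) -7(y² + 20y) = -659
Complete the square in x and y: 9(x - 12)² -7(y + 10)² = -659 + 1296 - 700 = -63
Dividing both sides by -63: (y + 10)²/9 - (x - 12)²/7 = 1
Hyperbola, center (12, -10), transverse axis vertical; a² = 9, b² = 7.
c² = a² + b² = 9 + 7 = 16, so c = 4.
Foci lie on the vertical axis through the center: (h, k ± c).

(12, -14) and (12, -6)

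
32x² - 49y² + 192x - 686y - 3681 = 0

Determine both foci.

(-12, -7) and (6, -7)

Group the x- and y-terms: 32(x² + 6x) -49(y² + 14y) = 3681
Completing the square gives 32(x + 3)² -49(y + 7)² = 3681 + 288 - 2401 = 1568.
Dividing both sides by 1568: (x + 3)²/49 - (y + 7)²/32 = 1
Hyperbola, center (-3, -7), transverse axis horizontal; a² = 49, b² = 32.
c² = a² + b² = 49 + 32 = 81, so c = 9.
Foci lie on the horizontal axis through the center: (h ± c, k).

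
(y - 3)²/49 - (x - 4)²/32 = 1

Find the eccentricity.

e = 9/7

Center (4, 3). The positive term is the y-term, so the transverse axis is vertical; a² = 49, b² = 32.
c² = a² + b² = 81, so c = 9.
e = c/a = 9/7.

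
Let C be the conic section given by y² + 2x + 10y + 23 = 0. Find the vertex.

Only y is squared. Complete the square in y: (y + 5)² = -2(x - 1).
Vertex (1, -5); 4p = -2 so p = -1/2. Opens left.

(1, -5)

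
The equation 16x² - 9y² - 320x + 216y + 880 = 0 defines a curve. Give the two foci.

Group the x- and y-terms: 16(x² - 20x) -9(y² - 24y) = -880
16(x - 10)² -9(y - 12)² = -880 + 1600 - 1296 = -576
Divide by -576: (y - 12)²/64 - (x - 10)²/36 = 1
Hyperbola, center (10, 12), transverse axis vertical; a² = 64, b² = 36.
c² = a² + b² = 64 + 36 = 100, so c = 10.
Foci lie on the vertical axis through the center: (h, k ± c).

(10, 2) and (10, 22)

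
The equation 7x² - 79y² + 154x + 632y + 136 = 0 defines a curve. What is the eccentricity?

Collect terms: 7(x² + 22x) -79(y² - 8y) = -136
Complete the square: 7(x + 11)² -79(y - 4)² = -136 + 847 - 1264 = -553
Divide through by -553 to get (y - 4)²/7 - (x + 11)²/79 = 1.
Hyperbola, center (-11, 4), transverse axis vertical; a² = 7, b² = 79.
c² = a² + b² = 86, so c = √86.
e = c/a = √86/√7 = √602/7.

e = √602/7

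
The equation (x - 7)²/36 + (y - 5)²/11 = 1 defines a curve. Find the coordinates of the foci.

(2, 5) and (12, 5)

Center (7, 5). The larger denominator 36 sits under the x-term, so the major axis is horizontal; a² = 36, b² = 11.
c² = a² - b² = 36 - 11 = 25, so c = 5.
Foci lie on the horizontal axis through the center: (h ± c, k).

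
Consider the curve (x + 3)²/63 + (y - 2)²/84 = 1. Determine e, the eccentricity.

Center (-3, 2). The larger denominator 84 sits under the y-term, so the major axis is vertical; a² = 84, b² = 63.
c² = a² - b² = 21, so c = √21.
e = c/a = √21/2√21 = 1/2.

e = 1/2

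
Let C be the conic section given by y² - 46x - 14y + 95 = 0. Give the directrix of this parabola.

x = -21/2

Only y is squared. Complete the square in y: (y - 7)² = 46(x - 1).
Vertex (1, 7); 4p = 46 so p = 23/2. Opens right.
Directrix is the vertical line x = h − p = 1 − (23/2) = -21/2.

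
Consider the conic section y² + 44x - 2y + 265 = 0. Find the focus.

Only y is squared. Complete the square in y: (y - 1)² = -44(x + 6).
Vertex (-6, 1); 4p = -44 so p = -11. Opens left.
Focus is p units from the vertex along the axis: (h + p, k).

(-17, 1)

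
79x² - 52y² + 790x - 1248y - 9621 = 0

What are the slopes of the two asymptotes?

79(x² + 10x) -52(y² + 24y) = 9621
Completing the square gives 79(x + 5)² -52(y + 12)² = 9621 + 1975 - 7488 = 4108.
Divide by 4108: (x + 5)²/52 - (y + 12)²/79 = 1
Hyperbola, center (-5, -12), transverse axis horizontal; a² = 52, b² = 79.
For a horizontal hyperbola the asymptotes have slope ±b/a.
Here that is ±√79/2√13 = ±√1027/26.

√1027/26 and -√1027/26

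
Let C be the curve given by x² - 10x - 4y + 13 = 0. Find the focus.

Only x is squared. Complete the square in x: (x - 5)² = 4(y + 3).
Vertex (5, -3); 4p = 4 so p = 1. Opens up.
Focus is p units from the vertex along the axis: (h, k + p).

(5, -2)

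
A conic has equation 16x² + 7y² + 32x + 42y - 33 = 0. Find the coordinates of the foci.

(-1, -6) and (-1, 0)

Rearranging, 16(x² + 2x) + 7(y² + 6y) = 33.
Complete the square: 16(x + 1)² + 7(y + 3)² = 33 + 16 + 63 = 112
Divide through by 112 to get (x + 1)²/7 + (y + 3)²/16 = 1.
Ellipse, center (-1, -3), major axis vertical; a² = 16, b² = 7.
c² = a² - b² = 16 - 7 = 9, so c = 3.
Foci lie on the vertical axis through the center: (h, k ± c).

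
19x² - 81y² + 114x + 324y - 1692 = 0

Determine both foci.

Group the x- and y-terms: 19(x² + 6x) -81(y² - 4y) = 1692
Completing the square gives 19(x + 3)² -81(y - 2)² = 1692 + 171 - 324 = 1539.
Dividing both sides by 1539: (x + 3)²/81 - (y - 2)²/19 = 1
Hyperbola, center (-3, 2), transverse axis horizontal; a² = 81, b² = 19.
c² = a² + b² = 81 + 19 = 100, so c = 10.
Foci lie on the horizontal axis through the center: (h ± c, k).

(-13, 2) and (7, 2)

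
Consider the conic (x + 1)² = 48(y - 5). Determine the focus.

(-1, 17)

Vertex (-1, 5); 4p = 48 so p = 12. Opens up.
Focus is p units from the vertex along the axis: (h, k + p).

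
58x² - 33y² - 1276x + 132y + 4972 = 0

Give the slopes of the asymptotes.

√1914/33 and -√1914/33

Rearranging, 58(x² - 22x) -33(y² - 4y) = -4972.
58(x - 11)² -33(y - 2)² = -4972 + 7018 - 132 = 1914
Dividing both sides by 1914: (x - 11)²/33 - (y - 2)²/58 = 1
Hyperbola, center (11, 2), transverse axis horizontal; a² = 33, b² = 58.
For a horizontal hyperbola the asymptotes have slope ±b/a.
Here that is ±√58/√33 = ±√1914/33.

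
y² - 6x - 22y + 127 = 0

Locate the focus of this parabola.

(5/2, 11)

Only y is squared. Complete the square in y: (y - 11)² = 6(x - 1).
Vertex (1, 11); 4p = 6 so p = 3/2. Opens right.
Focus is p units from the vertex along the axis: (h + p, k).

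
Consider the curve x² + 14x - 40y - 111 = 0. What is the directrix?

y = -14

Only x is squared. Complete the square in x: (x + 7)² = 40(y + 4).
Vertex (-7, -4); 4p = 40 so p = 10. Opens up.
Directrix is the horizontal line y = k − p = -4 − (10) = -14.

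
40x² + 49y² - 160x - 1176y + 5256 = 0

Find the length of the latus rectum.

40(x² - 4x) + 49(y² - 24y) = -5256
Complete the square in x and y: 40(x - 2)² + 49(y - 12)² = -5256 + 160 + 7056 = 1960
Dividing both sides by 1960: (x - 2)²/49 + (y - 12)²/40 = 1
Ellipse, center (2, 12), major axis horizontal; a² = 49, b² = 40.
Latus rectum length = 2b²/a = 2·40/7 = 80/7.

80/7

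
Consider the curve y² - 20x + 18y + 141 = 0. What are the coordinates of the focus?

(8, -9)

Only y is squared. Complete the square in y: (y + 9)² = 20(x - 3).
Vertex (3, -9); 4p = 20 so p = 5. Opens right.
Focus is p units from the vertex along the axis: (h + p, k).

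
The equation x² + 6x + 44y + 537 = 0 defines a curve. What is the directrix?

Only x is squared. Complete the square in x: (x + 3)² = -44(y + 12).
Vertex (-3, -12); 4p = -44 so p = -11. Opens down.
Directrix is the horizontal line y = k − p = -12 − (-11) = -1.

y = -1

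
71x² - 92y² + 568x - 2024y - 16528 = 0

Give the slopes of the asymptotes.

√1633/46 and -√1633/46

Rearranging, 71(x² + 8x) -92(y² + 22y) = 16528.
71(x + 4)² -92(y + 11)² = 16528 + 1136 - 11132 = 6532
Dividing both sides by 6532: (x + 4)²/92 - (y + 11)²/71 = 1
Hyperbola, center (-4, -11), transverse axis horizontal; a² = 92, b² = 71.
For a horizontal hyperbola the asymptotes have slope ±b/a.
Here that is ±√71/2√23 = ±√1633/46.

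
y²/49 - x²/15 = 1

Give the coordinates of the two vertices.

(0, -7) and (0, 7)

Center (0, 0). The positive term is the y-term, so the transverse axis is vertical; a² = 49, b² = 15.
a = 7. Vertices at (h, k ± a).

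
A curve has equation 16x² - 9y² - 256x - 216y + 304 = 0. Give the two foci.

16(x² - 16x) -9(y² + 24y) = -304
Completing the square gives 16(x - 8)² -9(y + 12)² = -304 + 1024 - 1296 = -576.
Dividing both sides by -576: (y + 12)²/64 - (x - 8)²/36 = 1
Hyperbola, center (8, -12), transverse axis vertical; a² = 64, b² = 36.
c² = a² + b² = 64 + 36 = 100, so c = 10.
Foci lie on the vertical axis through the center: (h, k ± c).

(8, -22) and (8, -2)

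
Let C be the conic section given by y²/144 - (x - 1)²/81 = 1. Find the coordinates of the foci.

(1, -15) and (1, 15)

Center (1, 0). The positive term is the y-term, so the transverse axis is vertical; a² = 144, b² = 81.
c² = a² + b² = 144 + 81 = 225, so c = 15.
Foci lie on the vertical axis through the center: (h, k ± c).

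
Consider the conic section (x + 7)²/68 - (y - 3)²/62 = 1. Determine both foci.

(-7 - √130, 3) and (-7 + √130, 3)

Center (-7, 3). The positive term is the x-term, so the transverse axis is horizontal; a² = 68, b² = 62.
c² = a² + b² = 68 + 62 = 130, so c = √130.
Foci lie on the horizontal axis through the center: (h ± c, k).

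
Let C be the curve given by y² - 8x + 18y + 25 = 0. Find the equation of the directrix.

Only y is squared. Complete the square in y: (y + 9)² = 8(x + 7).
Vertex (-7, -9); 4p = 8 so p = 2. Opens right.
Directrix is the vertical line x = h − p = -7 − (2) = -9.

x = -9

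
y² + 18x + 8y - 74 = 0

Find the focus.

(1/2, -4)

Only y is squared. Complete the square in y: (y + 4)² = -18(x - 5).
Vertex (5, -4); 4p = -18 so p = -9/2. Opens left.
Focus is p units from the vertex along the axis: (h + p, k).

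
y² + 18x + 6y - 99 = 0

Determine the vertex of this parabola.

Only y is squared. Complete the square in y: (y + 3)² = -18(x - 6).
Vertex (6, -3); 4p = -18 so p = -9/2. Opens left.

(6, -3)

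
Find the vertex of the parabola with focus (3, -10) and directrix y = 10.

(3, 0)

The vertex is the midpoint between the focus and the directrix along the axis of symmetry.
Axis is vertical (directrix is horizontal). Vertex y-coordinate = (-10 + 10)/2 = 0; x-coordinate = 3.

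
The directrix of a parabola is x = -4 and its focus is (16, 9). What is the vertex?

(6, 9)

The vertex is the midpoint between the focus and the directrix along the axis of symmetry.
Axis is horizontal (directrix is vertical). Vertex x-coordinate = (16 + (-4))/2 = 6; y-coordinate = 9.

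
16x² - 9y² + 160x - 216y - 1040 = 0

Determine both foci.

(-10, -12) and (0, -12)

Rearranging, 16(x² + 10x) -9(y² + 24y) = 1040.
Complete the square in x and y: 16(x + 5)² -9(y + 12)² = 1040 + 400 - 1296 = 144
Divide through by 144 to get (x + 5)²/9 - (y + 12)²/16 = 1.
Hyperbola, center (-5, -12), transverse axis horizontal; a² = 9, b² = 16.
c² = a² + b² = 9 + 16 = 25, so c = 5.
Foci lie on the horizontal axis through the center: (h ± c, k).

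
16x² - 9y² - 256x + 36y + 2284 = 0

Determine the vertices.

Rearranging, 16(x² - 16x) -9(y² - 4y) = -2284.
Complete the square: 16(x - 8)² -9(y - 2)² = -2284 + 1024 - 36 = -1296
Divide through by -1296 to get (y - 2)²/144 - (x - 8)²/81 = 1.
Hyperbola, center (8, 2), transverse axis vertical; a² = 144, b² = 81.
a = 12. Vertices at (h, k ± a).

(8, -10) and (8, 14)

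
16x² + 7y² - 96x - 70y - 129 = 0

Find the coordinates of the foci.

Collect terms: 16(x² - 6x) + 7(y² - 10y) = 129
Complete the square in x and y: 16(x - 3)² + 7(y - 5)² = 129 + 144 + 175 = 448
Divide through by 448 to get (x - 3)²/28 + (y - 5)²/64 = 1.
Ellipse, center (3, 5), major axis vertical; a² = 64, b² = 28.
c² = a² - b² = 64 - 28 = 36, so c = 6.
Foci lie on the vertical axis through the center: (h, k ± c).

(3, -1) and (3, 11)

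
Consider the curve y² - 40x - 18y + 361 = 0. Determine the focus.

Only y is squared. Complete the square in y: (y - 9)² = 40(x - 7).
Vertex (7, 9); 4p = 40 so p = 10. Opens right.
Focus is p units from the vertex along the axis: (h + p, k).

(17, 9)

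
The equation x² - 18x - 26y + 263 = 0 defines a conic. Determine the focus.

(9, 27/2)

Only x is squared. Complete the square in x: (x - 9)² = 26(y - 7).
Vertex (9, 7); 4p = 26 so p = 13/2. Opens up.
Focus is p units from the vertex along the axis: (h, k + p).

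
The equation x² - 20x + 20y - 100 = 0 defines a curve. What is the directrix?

Only x is squared. Complete the square in x: (x - 10)² = -20(y - 10).
Vertex (10, 10); 4p = -20 so p = -5. Opens down.
Directrix is the horizontal line y = k − p = 10 − (-5) = 15.

y = 15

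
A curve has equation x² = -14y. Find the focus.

(0, -7/2)

Vertex (0, 0); 4p = -14 so p = -7/2. Opens down.
Focus is p units from the vertex along the axis: (h, k + p).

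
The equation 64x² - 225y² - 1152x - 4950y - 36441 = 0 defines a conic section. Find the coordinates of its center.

Collect terms: 64(x² - 18x) -225(y² + 22y) = 36441
Complete the square in x and y: 64(x - 9)² -225(y + 11)² = 36441 + 5184 - 27225 = 14400
Dividing both sides by 14400: (x - 9)²/225 - (y + 11)²/64 = 1
Hyperbola with center (9, -11).

(9, -11)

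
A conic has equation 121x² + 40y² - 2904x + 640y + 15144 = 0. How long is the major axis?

Rearranging, 121(x² - 24x) + 40(y² + 16y) = -15144.
121(x - 12)² + 40(y + 8)² = -15144 + 17424 + 2560 = 4840
Divide through by 4840 to get (x - 12)²/40 + (y + 8)²/121 = 1.
Ellipse, center (12, -8), major axis vertical; a² = 121, b² = 40.
a² = 121 so a = 11; the major axis has length 2a = 22.

22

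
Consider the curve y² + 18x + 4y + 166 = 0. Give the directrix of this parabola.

Only y is squared. Complete the square in y: (y + 2)² = -18(x + 9).
Vertex (-9, -2); 4p = -18 so p = -9/2. Opens left.
Directrix is the vertical line x = h − p = -9 − (-9/2) = -9/2.

x = -9/2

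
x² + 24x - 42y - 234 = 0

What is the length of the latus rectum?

42

Only x is squared. Complete the square in x: (x + 12)² = 42(y + 9).
Vertex (-12, -9); 4p = 42 so p = 21/2. Opens up.
Latus rectum length = |4p| = 42.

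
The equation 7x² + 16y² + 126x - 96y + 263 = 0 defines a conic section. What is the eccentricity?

Group: 7(x² + 18x) + 16(y² - 6y) = -263
Completing the square gives 7(x + 9)² + 16(y - 3)² = -263 + 567 + 144 = 448.
Dividing both sides by 448: (x + 9)²/64 + (y - 3)²/28 = 1
Ellipse, center (-9, 3), major axis horizontal; a² = 64, b² = 28.
c² = a² - b² = 36, so c = 6.
e = c/a = 6/8 = 3/4.

e = 3/4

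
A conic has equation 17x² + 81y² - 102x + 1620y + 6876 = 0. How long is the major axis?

Group: 17(x² - 6x) + 81(y² + 20y) = -6876
17(x - 3)² + 81(y + 10)² = -6876 + 153 + 8100 = 1377
Divide through by 1377 to get (x - 3)²/81 + (y + 10)²/17 = 1.
Ellipse, center (3, -10), major axis horizontal; a² = 81, b² = 17.
a² = 81 so a = 9; the major axis has length 2a = 18.

18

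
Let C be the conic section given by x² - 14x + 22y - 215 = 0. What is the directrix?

Only x is squared. Complete the square in x: (x - 7)² = -22(y - 12).
Vertex (7, 12); 4p = -22 so p = -11/2. Opens down.
Directrix is the horizontal line y = k − p = 12 − (-11/2) = 35/2.

y = 35/2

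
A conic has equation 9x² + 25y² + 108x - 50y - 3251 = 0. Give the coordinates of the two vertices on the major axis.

Rearranging, 9(x² + 12x) + 25(y² - 2y) = 3251.
Complete the square: 9(x + 6)² + 25(y - 1)² = 3251 + 324 + 25 = 3600
Divide by 3600: (x + 6)²/400 + (y - 1)²/144 = 1
Ellipse, center (-6, 1), major axis horizontal; a² = 400, b² = 144.
a = 20. Vertices at (h ± a, k).

(-26, 1) and (14, 1)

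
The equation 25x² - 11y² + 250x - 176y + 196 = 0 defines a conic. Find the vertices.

Rearranging, 25(x² + 10x) -11(y² + 16y) = -196.
25(x + 5)² -11(y + 8)² = -196 + 625 - 704 = -275
Dividing both sides by -275: (y + 8)²/25 - (x + 5)²/11 = 1
Hyperbola, center (-5, -8), transverse axis vertical; a² = 25, b² = 11.
a = 5. Vertices at (h, k ± a).

(-5, -13) and (-5, -3)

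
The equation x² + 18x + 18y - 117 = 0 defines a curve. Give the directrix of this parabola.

Only x is squared. Complete the square in x: (x + 9)² = -18(y - 11).
Vertex (-9, 11); 4p = -18 so p = -9/2. Opens down.
Directrix is the horizontal line y = k − p = 11 − (-9/2) = 31/2.

y = 31/2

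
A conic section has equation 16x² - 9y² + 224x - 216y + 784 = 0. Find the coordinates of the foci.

Group: 16(x² + 14x) -9(y² + 24y) = -784
Complete the square: 16(x + 7)² -9(y + 12)² = -784 + 784 - 1296 = -1296
Divide through by -1296 to get (y + 12)²/144 - (x + 7)²/81 = 1.
Hyperbola, center (-7, -12), transverse axis vertical; a² = 144, b² = 81.
c² = a² + b² = 144 + 81 = 225, so c = 15.
Foci lie on the vertical axis through the center: (h, k ± c).

(-7, -27) and (-7, 3)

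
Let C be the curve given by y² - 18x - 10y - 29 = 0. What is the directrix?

Only y is squared. Complete the square in y: (y - 5)² = 18(x + 3).
Vertex (-3, 5); 4p = 18 so p = 9/2. Opens right.
Directrix is the vertical line x = h − p = -3 − (9/2) = -15/2.

x = -15/2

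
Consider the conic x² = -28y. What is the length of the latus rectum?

28

Vertex (0, 0); 4p = -28 so p = -7. Opens down.
Latus rectum length = |4p| = 28.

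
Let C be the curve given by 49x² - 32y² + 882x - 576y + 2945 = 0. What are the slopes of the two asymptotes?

7√2/8 and -7√2/8

49(x² + 18x) -32(y² + 18y) = -2945
Complete the square: 49(x + 9)² -32(y + 9)² = -2945 + 3969 - 2592 = -1568
Divide by -1568: (y + 9)²/49 - (x + 9)²/32 = 1
Hyperbola, center (-9, -9), transverse axis vertical; a² = 49, b² = 32.
For a vertical hyperbola the asymptotes have slope ±a/b.
Here that is ±7/4√2 = ±7√2/8.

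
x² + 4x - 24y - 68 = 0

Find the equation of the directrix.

Only x is squared. Complete the square in x: (x + 2)² = 24(y + 3).
Vertex (-2, -3); 4p = 24 so p = 6. Opens up.
Directrix is the horizontal line y = k − p = -3 − (6) = -9.

y = -9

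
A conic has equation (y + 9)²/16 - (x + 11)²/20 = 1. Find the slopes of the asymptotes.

2√5/5 and -2√5/5

Center (-11, -9). The positive term is the y-term, so the transverse axis is vertical; a² = 16, b² = 20.
For a vertical hyperbola the asymptotes have slope ±a/b.
Here that is ±4/2√5 = ±2√5/5.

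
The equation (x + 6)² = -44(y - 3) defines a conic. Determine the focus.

Vertex (-6, 3); 4p = -44 so p = -11. Opens down.
Focus is p units from the vertex along the axis: (h, k + p).

(-6, -8)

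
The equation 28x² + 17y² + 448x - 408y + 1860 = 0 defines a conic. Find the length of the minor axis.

2√85

28(x² + 16x) + 17(y² - 24y) = -1860
Completing the square gives 28(x + 8)² + 17(y - 12)² = -1860 + 1792 + 2448 = 2380.
Divide through by 2380 to get (x + 8)²/85 + (y - 12)²/140 = 1.
Ellipse, center (-8, 12), major axis vertical; a² = 140, b² = 85.
b² = 85 so b = √85; the minor axis has length 2b = 2√85.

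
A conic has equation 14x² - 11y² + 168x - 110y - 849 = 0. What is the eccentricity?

Rearranging, 14(x² + 12x) -11(y² + 10y) = 849.
14(x + 6)² -11(y + 5)² = 849 + 504 - 275 = 1078
Divide by 1078: (x + 6)²/77 - (y + 5)²/98 = 1
Hyperbola, center (-6, -5), transverse axis horizontal; a² = 77, b² = 98.
c² = a² + b² = 175, so c = 5√7.
e = c/a = 5√7/√77 = 5√11/11.

e = 5√11/11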